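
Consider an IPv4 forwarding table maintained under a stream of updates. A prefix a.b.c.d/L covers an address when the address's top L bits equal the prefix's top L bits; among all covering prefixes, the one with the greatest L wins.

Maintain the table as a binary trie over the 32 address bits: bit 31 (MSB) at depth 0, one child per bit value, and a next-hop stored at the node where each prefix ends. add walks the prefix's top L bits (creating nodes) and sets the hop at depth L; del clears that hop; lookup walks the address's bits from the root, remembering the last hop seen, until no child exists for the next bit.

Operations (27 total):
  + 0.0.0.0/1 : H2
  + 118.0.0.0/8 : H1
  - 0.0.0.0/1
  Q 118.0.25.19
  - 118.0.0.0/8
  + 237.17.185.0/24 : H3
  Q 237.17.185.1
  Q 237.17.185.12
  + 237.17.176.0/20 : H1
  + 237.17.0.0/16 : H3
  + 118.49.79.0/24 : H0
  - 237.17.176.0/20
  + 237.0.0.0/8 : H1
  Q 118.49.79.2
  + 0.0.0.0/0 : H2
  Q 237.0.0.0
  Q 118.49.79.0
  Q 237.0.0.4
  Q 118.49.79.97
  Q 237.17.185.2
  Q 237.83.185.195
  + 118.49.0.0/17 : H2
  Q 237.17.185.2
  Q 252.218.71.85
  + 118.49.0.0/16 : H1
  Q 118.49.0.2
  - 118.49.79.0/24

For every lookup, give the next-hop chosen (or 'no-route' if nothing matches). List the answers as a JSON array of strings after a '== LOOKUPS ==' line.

Trace:
  + 0.0.0.0/1 (H2) depth=1
  + 118.0.0.0/8 (H1) depth=8
  - 0.0.0.0/1 clear@1
  lookup 118.0.25.19: bits 01110110 walk d0:-→d1:-→d2:-→d3:-→d4:-→d5:-→d6:-→d7:-→d8:H1 -> H1
  - 118.0.0.0/8 clear@8
  + 237.17.185.0/24 (H3) depth=24
  lookup 237.17.185.1: bits 111011010001000110111001 walk d0:-→d1:-→d2:-→d3:-→d4:-→d5:-→d6:-→d7:-→d8:-→d9:-→d10:-→d11:-→d12:-→d13:-→d14:-→d15:-→d16:-→d17:-→d18:-→d19:-→d20:-→d21:-→d22:-→d23:-→d24:H3 -> H3
  lookup 237.17.185.12: bits 111011010001000110111001 walk d0:-→d1:-→d2:-→d3:-→d4:-→d5:-→d6:-→d7:-→d8:-→d9:-→d10:-→d11:-→d12:-→d13:-→d14:-→d15:-→d16:-→d17:-→d18:-→d19:-→d20:-→d21:-→d22:-→d23:-→d24:H3 -> H3
  + 237.17.176.0/20 (H1) depth=20
  + 237.17.0.0/16 (H3) depth=16
  + 118.49.79.0/24 (H0) depth=24
  - 237.17.176.0/20 clear@20
  + 237.0.0.0/8 (H1) depth=8
  lookup 118.49.79.2: bits 011101100011000101001111 walk d0:-→d1:-→d2:-→d3:-→d4:-→d5:-→d6:-→d7:-→d8:-→d9:-→d10:-→d11:-→d12:-→d13:-→d14:-→d15:-→d16:-→d17:-→d18:-→d19:-→d20:-→d21:-→d22:-→d23:-→d24:H0 -> H0
  + 0.0.0.0/0 (H2) depth=0
  lookup 237.0.0.0: bits 11101101000 walk d0:H2→d1:-→d2:-→d3:-→d4:-→d5:-→d6:-→d7:-→d8:H1→d9:-→d10:-→d11:- -> H1
  lookup 118.49.79.0: bits 011101100011000101001111 walk d0:H2→d1:-→d2:-→d3:-→d4:-→d5:-→d6:-→d7:-→d8:-→d9:-→d10:-→d11:-→d12:-→d13:-→d14:-→d15:-→d16:-→d17:-→d18:-→d19:-→d20:-→d21:-→d22:-→d23:-→d24:H0 -> H0
  lookup 237.0.0.4: bits 11101101000 walk d0:H2→d1:-→d2:-→d3:-→d4:-→d5:-→d6:-→d7:-→d8:H1→d9:-→d10:-→d11:- -> H1
  lookup 118.49.79.97: bits 011101100011000101001111 walk d0:H2→d1:-→d2:-→d3:-→d4:-→d5:-→d6:-→d7:-→d8:-→d9:-→d10:-→d11:-→d12:-→d13:-→d14:-→d15:-→d16:-→d17:-→d18:-→d19:-→d20:-→d21:-→d22:-→d23:-→d24:H0 -> H0
  lookup 237.17.185.2: bits 111011010001000110111001 walk d0:H2→d1:-→d2:-→d3:-→d4:-→d5:-→d6:-→d7:-→d8:H1→d9:-→d10:-→d11:-→d12:-→d13:-→d14:-→d15:-→d16:H3→d17:-→d18:-→d19:-→d20:-→d21:-→d22:-→d23:-→d24:H3 -> H3
  lookup 237.83.185.195: bits 111011010 walk d0:H2→d1:-→d2:-→d3:-→d4:-→d5:-→d6:-→d7:-→d8:H1→d9:- -> H1
  + 118.49.0.0/17 (H2) depth=17
  lookup 237.17.185.2: bits 111011010001000110111001 walk d0:H2→d1:-→d2:-→d3:-→d4:-→d5:-→d6:-→d7:-→d8:H1→d9:-→d10:-→d11:-→d12:-→d13:-→d14:-→d15:-→d16:H3→d17:-→d18:-→d19:-→d20:-→d21:-→d22:-→d23:-→d24:H3 -> H3
  lookup 252.218.71.85: bits 111 walk d0:H2→d1:-→d2:-→d3:- -> H2
  + 118.49.0.0/16 (H1) depth=16
  lookup 118.49.0.2: bits 01110110001100010 walk d0:H2→d1:-→d2:-→d3:-→d4:-→d5:-→d6:-→d7:-→d8:-→d9:-→d10:-→d11:-→d12:-→d13:-→d14:-→d15:-→d16:H1→d17:H2 -> H2
  - 118.49.79.0/24 clear@24

== LOOKUPS ==
["H1","H3","H3","H0","H1","H0","H1","H0","H3","H1","H3","H2","H2"]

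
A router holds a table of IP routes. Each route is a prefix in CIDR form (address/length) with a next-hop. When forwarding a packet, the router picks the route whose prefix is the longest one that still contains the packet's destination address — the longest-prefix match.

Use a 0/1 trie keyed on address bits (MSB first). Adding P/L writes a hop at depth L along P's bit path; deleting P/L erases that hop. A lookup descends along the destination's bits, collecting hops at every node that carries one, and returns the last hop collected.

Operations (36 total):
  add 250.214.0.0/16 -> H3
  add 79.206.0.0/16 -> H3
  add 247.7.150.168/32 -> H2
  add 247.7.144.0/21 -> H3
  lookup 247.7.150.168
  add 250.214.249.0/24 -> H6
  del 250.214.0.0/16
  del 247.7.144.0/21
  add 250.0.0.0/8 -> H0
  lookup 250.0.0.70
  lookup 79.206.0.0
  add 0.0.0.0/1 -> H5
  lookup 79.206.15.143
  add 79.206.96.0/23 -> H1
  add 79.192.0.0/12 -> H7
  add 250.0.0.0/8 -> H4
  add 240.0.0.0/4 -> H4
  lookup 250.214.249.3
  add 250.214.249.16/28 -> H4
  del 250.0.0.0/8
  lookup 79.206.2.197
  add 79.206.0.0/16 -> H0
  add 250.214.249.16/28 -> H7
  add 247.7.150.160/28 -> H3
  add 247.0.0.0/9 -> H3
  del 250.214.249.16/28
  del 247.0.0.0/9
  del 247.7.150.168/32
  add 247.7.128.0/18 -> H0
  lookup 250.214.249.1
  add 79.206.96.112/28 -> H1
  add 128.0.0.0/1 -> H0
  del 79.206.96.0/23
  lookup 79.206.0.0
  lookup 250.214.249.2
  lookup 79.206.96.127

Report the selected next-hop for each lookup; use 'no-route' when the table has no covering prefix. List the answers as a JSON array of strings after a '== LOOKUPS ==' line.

Trace:
  add 250.214.0.0/16 -> H3 at depth 16
  add 79.206.0.0/16 -> H3 at depth 16
  add 247.7.150.168/32 -> H2 at depth 32
  add 247.7.144.0/21 -> H3 at depth 21
  lookup 247.7.150.168: bits 11110111000001111001011010101000 walk d0:-→d1:-→d2:-→d3:-→d4:-→d5:-→d6:-→d7:-→d8:-→d9:-→d10:-→d11:-→d12:-→d13:-→d14:-→d15:-→d16:-→d17:-→d18:-→d19:-→d20:-→d21:H3→d22:-→d23:-→d24:-→d25:-→d26:-→d27:-→d28:-→d29:-→d30:-→d31:-→d32:H2 -> H2
  add 250.214.249.0/24 -> H6 at depth 24
  - 250.214.0.0/16 clear@16
  - 247.7.144.0/21 clear@21
  add 250.0.0.0/8 -> H0 at depth 8
  lookup 250.0.0.70: bits 11111010 walk d0:-→d1:-→d2:-→d3:-→d4:-→d5:-→d6:-→d7:-→d8:H0 -> H0
  lookup 79.206.0.0: bits 0100111111001110 walk d0:-→d1:-→d2:-→d3:-→d4:-→d5:-→d6:-→d7:-→d8:-→d9:-→d10:-→d11:-→d12:-→d13:-→d14:-→d15:-→d16:H3 -> H3
  add 0.0.0.0/1 -> H5 at depth 1
  lookup 79.206.15.143: bits 0100111111001110 walk d0:-→d1:H5→d2:-→d3:-→d4:-→d5:-→d6:-→d7:-→d8:-→d9:-→d10:-→d11:-→d12:-→d13:-→d14:-→d15:-→d16:H3 -> H3
  add 79.206.96.0/23 -> H1 at depth 23
  add 79.192.0.0/12 -> H7 at depth 12
  add 250.0.0.0/8 -> H4 at depth 8
  add 240.0.0.0/4 -> H4 at depth 4
  lookup 250.214.249.3: bits 111110101101011011111001 walk d0:-→d1:-→d2:-→d3:-→d4:H4→d5:-→d6:-→d7:-→d8:H4→d9:-→d10:-→d11:-→d12:-→d13:-→d14:-→d15:-→d16:-→d17:-→d18:-→d19:-→d20:-→d21:-→d22:-→d23:-→d24:H6 -> H6
  add 250.214.249.16/28 -> H4 at depth 28
  - 250.0.0.0/8 clear@8
  lookup 79.206.2.197: bits 01001111110011100 walk d0:-→d1:H5→d2:-→d3:-→d4:-→d5:-→d6:-→d7:-→d8:-→d9:-→d10:-→d11:-→d12:H7→d13:-→d14:-→d15:-→d16:H3→d17:- -> H3
  add 79.206.0.0/16 -> H0 at depth 16
  add 250.214.249.16/28 -> H7 at depth 28
  add 247.7.150.160/28 -> H3 at depth 28
  add 247.0.0.0/9 -> H3 at depth 9
  - 250.214.249.16/28 clear@28
  - 247.0.0.0/9 clear@9
  - 247.7.150.168/32 clear@32
  add 247.7.128.0/18 -> H0 at depth 18
  lookup 250.214.249.1: bits 111110101101011011111001000 walk d0:-→d1:-→d2:-→d3:-→d4:H4→d5:-→d6:-→d7:-→d8:-→d9:-→d10:-→d11:-→d12:-→d13:-→d14:-→d15:-→d16:-→d17:-→d18:-→d19:-→d20:-→d21:-→d22:-→d23:-→d24:H6→d25:-→d26:-→d27:- -> H6
  add 79.206.96.112/28 -> H1 at depth 28
  add 128.0.0.0/1 -> H0 at depth 1
  - 79.206.96.0/23 clear@23
  lookup 79.206.0.0: bits 01001111110011100 walk d0:-→d1:H5→d2:-→d3:-→d4:-→d5:-→d6:-→d7:-→d8:-→d9:-→d10:-→d11:-→d12:H7→d13:-→d14:-→d15:-→d16:H0→d17:- -> H0
  lookup 250.214.249.2: bits 111110101101011011111001000 walk d0:-→d1:H0→d2:-→d3:-→d4:H4→d5:-→d6:-→d7:-→d8:-→d9:-→d10:-→d11:-→d12:-→d13:-→d14:-→d15:-→d16:-→d17:-→d18:-→d19:-→d20:-→d21:-→d22:-→d23:-→d24:H6→d25:-→d26:-→d27:- -> H6
  lookup 79.206.96.127: bits 0100111111001110011000000111 walk d0:-→d1:H5→d2:-→d3:-→d4:-→d5:-→d6:-→d7:-→d8:-→d9:-→d10:-→d11:-→d12:H7→d13:-→d14:-→d15:-→d16:H0→d17:-→d18:-→d19:-→d20:-→d21:-→d22:-→d23:-→d24:-→d25:-→d26:-→d27:-→d28:H1 -> H1

== LOOKUPS ==
["H2","H0","H3","H3","H6","H3","H6","H0","H6","H1"]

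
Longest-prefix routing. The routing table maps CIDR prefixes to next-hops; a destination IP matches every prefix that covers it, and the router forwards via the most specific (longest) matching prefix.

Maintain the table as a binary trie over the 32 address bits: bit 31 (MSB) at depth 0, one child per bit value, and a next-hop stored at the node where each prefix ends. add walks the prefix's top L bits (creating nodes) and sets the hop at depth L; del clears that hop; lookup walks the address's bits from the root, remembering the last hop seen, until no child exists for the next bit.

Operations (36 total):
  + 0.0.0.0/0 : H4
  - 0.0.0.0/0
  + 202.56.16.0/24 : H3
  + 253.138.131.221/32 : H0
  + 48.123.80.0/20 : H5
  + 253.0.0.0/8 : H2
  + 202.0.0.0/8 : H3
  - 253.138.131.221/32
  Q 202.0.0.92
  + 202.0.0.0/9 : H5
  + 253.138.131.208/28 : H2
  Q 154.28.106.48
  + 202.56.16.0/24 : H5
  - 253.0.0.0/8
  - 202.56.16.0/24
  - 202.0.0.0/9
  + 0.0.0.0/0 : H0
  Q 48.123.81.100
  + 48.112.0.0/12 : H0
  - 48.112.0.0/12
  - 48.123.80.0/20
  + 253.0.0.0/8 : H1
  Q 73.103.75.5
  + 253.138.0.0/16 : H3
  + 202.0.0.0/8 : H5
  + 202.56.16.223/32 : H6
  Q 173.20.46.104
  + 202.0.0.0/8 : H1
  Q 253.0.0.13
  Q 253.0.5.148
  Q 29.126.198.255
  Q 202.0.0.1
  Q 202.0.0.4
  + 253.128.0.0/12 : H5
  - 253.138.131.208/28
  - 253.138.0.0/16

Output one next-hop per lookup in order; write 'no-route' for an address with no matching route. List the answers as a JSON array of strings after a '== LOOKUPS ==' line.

Apply in order:
  add 0.0.0.0/0 -> H4 at depth 0
  del 0.0.0.0/0 (clear depth 0)
  add 202.56.16.0/24 -> H3 at depth 24
  add 253.138.131.221/32 -> H0 at depth 32
  add 48.123.80.0/20 -> H5 at depth 20
  add 253.0.0.0/8 -> H2 at depth 8
  add 202.0.0.0/8 -> H3 at depth 8
  del 253.138.131.221/32 (clear depth 32)
  lookup 202.0.0.92: bits 1100101000 walk d0:-→d1:-→d2:-→d3:-→d4:-→d5:-→d6:-→d7:-→d8:H3→d9:-→d10:- -> H3
  add 202.0.0.0/9 -> H5 at depth 9
  add 253.138.131.208/28 -> H2 at depth 28
  lookup 154.28.106.48: bits 1 walk d0:-→d1:- -> no-route
  add 202.56.16.0/24 -> H5 at depth 24
  del 253.0.0.0/8 (clear depth 8)
  del 202.56.16.0/24 (clear depth 24)
  del 202.0.0.0/9 (clear depth 9)
  add 0.0.0.0/0 -> H0 at depth 0
  lookup 48.123.81.100: bits 00110000011110110101 walk d0:H0→d1:-→d2:-→d3:-→d4:-→d5:-→d6:-→d7:-→d8:-→d9:-→d10:-→d11:-→d12:-→d13:-→d14:-→d15:-→d16:-→d17:-→d18:-→d19:-→d20:H5 -> H5
  add 48.112.0.0/12 -> H0 at depth 12
  del 48.112.0.0/12 (clear depth 12)
  del 48.123.80.0/20 (clear depth 20)
  add 253.0.0.0/8 -> H1 at depth 8
  lookup 73.103.75.5: bits 0 walk d0:H0→d1:- -> H0
  add 253.138.0.0/16 -> H3 at depth 16
  add 202.0.0.0/8 -> H5 at depth 8
  add 202.56.16.223/32 -> H6 at depth 32
  lookup 173.20.46.104: bits 1 walk d0:H0→d1:- -> H0
  add 202.0.0.0/8 -> H1 at depth 8
  lookup 253.0.0.13: bits 11111101 walk d0:H0→d1:-→d2:-→d3:-→d4:-→d5:-→d6:-→d7:-→d8:H1 -> H1
  lookup 253.0.5.148: bits 11111101 walk d0:H0→d1:-→d2:-→d3:-→d4:-→d5:-→d6:-→d7:-→d8:H1 -> H1
  lookup 29.126.198.255: bits 00 walk d0:H0→d1:-→d2:- -> H0
  lookup 202.0.0.1: bits 1100101000 walk d0:H0→d1:-→d2:-→d3:-→d4:-→d5:-→d6:-→d7:-→d8:H1→d9:-→d10:- -> H1
  lookup 202.0.0.4: bits 1100101000 walk d0:H0→d1:-→d2:-→d3:-→d4:-→d5:-→d6:-→d7:-→d8:H1→d9:-→d10:- -> H1
  add 253.128.0.0/12 -> H5 at depth 12
  del 253.138.131.208/28 (clear depth 28)
  del 253.138.0.0/16 (clear depth 16)

== LOOKUPS ==
["H3","no-route","H5","H0","H0","H1","H1","H0","H1","H1"]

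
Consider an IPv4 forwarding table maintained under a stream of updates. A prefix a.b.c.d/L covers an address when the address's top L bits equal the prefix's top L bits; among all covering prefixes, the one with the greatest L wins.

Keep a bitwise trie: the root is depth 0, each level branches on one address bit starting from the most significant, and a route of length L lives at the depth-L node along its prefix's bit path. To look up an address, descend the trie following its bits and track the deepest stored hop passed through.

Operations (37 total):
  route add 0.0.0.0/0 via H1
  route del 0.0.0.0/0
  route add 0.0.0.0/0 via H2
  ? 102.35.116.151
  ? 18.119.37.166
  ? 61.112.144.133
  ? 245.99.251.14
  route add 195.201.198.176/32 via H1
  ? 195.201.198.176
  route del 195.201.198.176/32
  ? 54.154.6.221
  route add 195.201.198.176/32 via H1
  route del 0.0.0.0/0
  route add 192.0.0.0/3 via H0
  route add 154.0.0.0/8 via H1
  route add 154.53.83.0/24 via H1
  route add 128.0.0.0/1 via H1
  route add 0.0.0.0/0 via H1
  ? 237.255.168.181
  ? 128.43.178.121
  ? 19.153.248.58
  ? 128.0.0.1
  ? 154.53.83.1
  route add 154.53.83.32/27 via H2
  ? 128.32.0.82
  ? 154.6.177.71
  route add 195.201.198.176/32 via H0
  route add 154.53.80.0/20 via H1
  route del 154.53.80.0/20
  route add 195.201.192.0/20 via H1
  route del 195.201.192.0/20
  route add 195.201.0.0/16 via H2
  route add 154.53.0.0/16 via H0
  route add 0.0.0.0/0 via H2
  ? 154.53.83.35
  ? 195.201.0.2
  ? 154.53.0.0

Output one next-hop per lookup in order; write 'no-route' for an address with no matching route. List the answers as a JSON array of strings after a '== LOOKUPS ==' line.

Trace:
  + 0.0.0.0/0 (H1) depth=0
  - 0.0.0.0/0 clear@0
  + 0.0.0.0/0 (H2) depth=0
  Q 102.35.116.151: descend ε ; hops seen [H2] ; pick H2
  Q 18.119.37.166: descend ε ; hops seen [H2] ; pick H2
  Q 61.112.144.133: descend ε ; hops seen [H2] ; pick H2
  Q 245.99.251.14: descend ε ; hops seen [H2] ; pick H2
  + 195.201.198.176/32 (H1) depth=32
  Q 195.201.198.176: descend 11000011110010011100011010110000 ; hops seen [H2,H1] ; pick H1
  - 195.201.198.176/32 clear@32
  Q 54.154.6.221: descend ε ; hops seen [H2] ; pick H2
  + 195.201.198.176/32 (H1) depth=32
  - 0.0.0.0/0 clear@0
  + 192.0.0.0/3 (H0) depth=3
  + 154.0.0.0/8 (H1) depth=8
  + 154.53.83.0/24 (H1) depth=24
  + 128.0.0.0/1 (H1) depth=1
  + 0.0.0.0/0 (H1) depth=0
  Q 237.255.168.181: descend 11 ; hops seen [H1,H1] ; pick H1
  Q 128.43.178.121: descend 100 ; hops seen [H1,H1] ; pick H1
  Q 19.153.248.58: descend ε ; hops seen [H1] ; pick H1
  Q 128.0.0.1: descend 100 ; hops seen [H1,H1] ; pick H1
  Q 154.53.83.1: descend 100110100011010101010011 ; hops seen [H1,H1,H1,H1] ; pick H1
  + 154.53.83.32/27 (H2) depth=27
  Q 128.32.0.82: descend 100 ; hops seen [H1,H1] ; pick H1
  Q 154.6.177.71: descend 1001101000 ; hops seen [H1,H1,H1] ; pick H1
  + 195.201.198.176/32 (H0) depth=32
  + 154.53.80.0/20 (H1) depth=20
  - 154.53.80.0/20 clear@20
  + 195.201.192.0/20 (H1) depth=20
  - 195.201.192.0/20 clear@20
  + 195.201.0.0/16 (H2) depth=16
  + 154.53.0.0/16 (H0) depth=16
  + 0.0.0.0/0 (H2) depth=0
  Q 154.53.83.35: descend 100110100011010101010011001 ; hops seen [H2,H1,H1,H0,H1,H2] ; pick H2
  Q 195.201.0.2: descend 1100001111001001 ; hops seen [H2,H1,H0,H2] ; pick H2
  Q 154.53.0.0: descend 10011010001101010 ; hops seen [H2,H1,H1,H0] ; pick H0

== LOOKUPS ==
["H2","H2","H2","H2","H1","H2","H1","H1","H1","H1","H1","H1","H1","H2","H2","H0"]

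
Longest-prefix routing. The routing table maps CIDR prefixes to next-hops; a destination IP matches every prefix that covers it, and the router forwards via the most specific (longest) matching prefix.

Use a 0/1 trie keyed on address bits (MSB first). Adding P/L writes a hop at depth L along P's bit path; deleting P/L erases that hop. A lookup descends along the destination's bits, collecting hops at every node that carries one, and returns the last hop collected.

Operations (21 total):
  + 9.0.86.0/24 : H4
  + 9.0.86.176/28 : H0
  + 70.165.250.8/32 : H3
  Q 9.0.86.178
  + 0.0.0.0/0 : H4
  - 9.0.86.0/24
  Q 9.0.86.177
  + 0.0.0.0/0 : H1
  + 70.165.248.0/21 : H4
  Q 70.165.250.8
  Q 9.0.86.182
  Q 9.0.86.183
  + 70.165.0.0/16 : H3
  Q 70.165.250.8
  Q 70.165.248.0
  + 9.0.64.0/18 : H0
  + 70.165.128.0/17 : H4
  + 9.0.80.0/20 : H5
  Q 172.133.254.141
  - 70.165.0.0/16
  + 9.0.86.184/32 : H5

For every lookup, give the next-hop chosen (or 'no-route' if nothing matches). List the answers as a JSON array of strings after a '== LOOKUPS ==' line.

Apply in order:
  add 9.0.86.0/24 -> H4 at depth 24
  add 9.0.86.176/28 -> H0 at depth 28
  add 70.165.250.8/32 -> H3 at depth 32
  ? 9.0.86.178  path d0:-→d1:-→d2:-→d3:-→d4:-→d5:-→d6:-→d7:-→d8:-→d9:-→d10:-→d11:-→d12:-→d13:-→d14:-→d15:-→d16:-→d17:-→d18:-→d19:-→d20:-→d21:-→d22:-→d23:-→d24:H4→d25:-→d26:-→d27:-→d28:H0  best=H0
  add 0.0.0.0/0 -> H4 at depth 0
  - 9.0.86.0/24 clear@24
  ? 9.0.86.177  path d0:H4→d1:-→d2:-→d3:-→d4:-→d5:-→d6:-→d7:-→d8:-→d9:-→d10:-→d11:-→d12:-→d13:-→d14:-→d15:-→d16:-→d17:-→d18:-→d19:-→d20:-→d21:-→d22:-→d23:-→d24:-→d25:-→d26:-→d27:-→d28:H0  best=H0
  add 0.0.0.0/0 -> H1 at depth 0
  add 70.165.248.0/21 -> H4 at depth 21
  ? 70.165.250.8  path d0:H1→d1:-→d2:-→d3:-→d4:-→d5:-→d6:-→d7:-→d8:-→d9:-→d10:-→d11:-→d12:-→d13:-→d14:-→d15:-→d16:-→d17:-→d18:-→d19:-→d20:-→d21:H4→d22:-→d23:-→d24:-→d25:-→d26:-→d27:-→d28:-→d29:-→d30:-→d31:-→d32:H3  best=H3
  ? 9.0.86.182  path d0:H1→d1:-→d2:-→d3:-→d4:-→d5:-→d6:-→d7:-→d8:-→d9:-→d10:-→d11:-→d12:-→d13:-→d14:-→d15:-→d16:-→d17:-→d18:-→d19:-→d20:-→d21:-→d22:-→d23:-→d24:-→d25:-→d26:-→d27:-→d28:H0  best=H0
  ? 9.0.86.183  path d0:H1→d1:-→d2:-→d3:-→d4:-→d5:-→d6:-→d7:-→d8:-→d9:-→d10:-→d11:-→d12:-→d13:-→d14:-→d15:-→d16:-→d17:-→d18:-→d19:-→d20:-→d21:-→d22:-→d23:-→d24:-→d25:-→d26:-→d27:-→d28:H0  best=H0
  add 70.165.0.0/16 -> H3 at depth 16
  ? 70.165.250.8  path d0:H1→d1:-→d2:-→d3:-→d4:-→d5:-→d6:-→d7:-→d8:-→d9:-→d10:-→d11:-→d12:-→d13:-→d14:-→d15:-→d16:H3→d17:-→d18:-→d19:-→d20:-→d21:H4→d22:-→d23:-→d24:-→d25:-→d26:-→d27:-→d28:-→d29:-→d30:-→d31:-→d32:H3  best=H3
  ? 70.165.248.0  path d0:H1→d1:-→d2:-→d3:-→d4:-→d5:-→d6:-→d7:-→d8:-→d9:-→d10:-→d11:-→d12:-→d13:-→d14:-→d15:-→d16:H3→d17:-→d18:-→d19:-→d20:-→d21:H4→d22:-  best=H4
  add 9.0.64.0/18 -> H0 at depth 18
  add 70.165.128.0/17 -> H4 at depth 17
  add 9.0.80.0/20 -> H5 at depth 20
  ? 172.133.254.141  path d0:H1  best=H1
  - 70.165.0.0/16 clear@16
  add 9.0.86.184/32 -> H5 at depth 32

== LOOKUPS ==
["H0","H0","H3","H0","H0","H3","H4","H1"]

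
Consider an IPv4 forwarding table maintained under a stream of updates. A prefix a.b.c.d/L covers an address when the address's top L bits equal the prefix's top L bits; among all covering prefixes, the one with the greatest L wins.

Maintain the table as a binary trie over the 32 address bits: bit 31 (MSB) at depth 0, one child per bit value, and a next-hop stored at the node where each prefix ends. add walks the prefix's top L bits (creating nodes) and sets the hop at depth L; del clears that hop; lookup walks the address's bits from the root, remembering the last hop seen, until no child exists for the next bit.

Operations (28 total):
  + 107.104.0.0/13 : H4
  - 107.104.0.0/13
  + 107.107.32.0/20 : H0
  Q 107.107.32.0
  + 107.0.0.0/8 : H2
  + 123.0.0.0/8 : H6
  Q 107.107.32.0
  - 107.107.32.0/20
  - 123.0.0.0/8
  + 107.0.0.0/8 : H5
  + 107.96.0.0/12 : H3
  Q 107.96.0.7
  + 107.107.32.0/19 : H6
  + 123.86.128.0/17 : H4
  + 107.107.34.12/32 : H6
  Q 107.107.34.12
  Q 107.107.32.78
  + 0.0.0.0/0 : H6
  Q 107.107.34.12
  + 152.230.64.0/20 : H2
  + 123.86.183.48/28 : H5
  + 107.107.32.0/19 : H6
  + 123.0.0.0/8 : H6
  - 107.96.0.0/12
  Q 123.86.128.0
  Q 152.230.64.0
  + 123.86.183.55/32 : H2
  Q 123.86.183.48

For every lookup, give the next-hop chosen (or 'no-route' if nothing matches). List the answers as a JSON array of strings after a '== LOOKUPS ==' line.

Apply in order:
  add 107.104.0.0/13 -> H4 at depth 13
  - 107.104.0.0/13 clear@13
  add 107.107.32.0/20 -> H0 at depth 20
  Q 107.107.32.0: descend 01101011011010110010 ; hops seen [H0] ; pick H0
  add 107.0.0.0/8 -> H2 at depth 8
  add 123.0.0.0/8 -> H6 at depth 8
  Q 107.107.32.0: descend 01101011011010110010 ; hops seen [H2,H0] ; pick H0
  - 107.107.32.0/20 clear@20
  - 123.0.0.0/8 clear@8
  add 107.0.0.0/8 -> H5 at depth 8
  add 107.96.0.0/12 -> H3 at depth 12
  Q 107.96.0.7: descend 011010110110 ; hops seen [H5,H3] ; pick H3
  add 107.107.32.0/19 -> H6 at depth 19
  add 123.86.128.0/17 -> H4 at depth 17
  add 107.107.34.12/32 -> H6 at depth 32
  Q 107.107.34.12: descend 01101011011010110010001000001100 ; hops seen [H5,H3,H6,H6] ; pick H6
  Q 107.107.32.78: descend 0110101101101011001000 ; hops seen [H5,H3,H6] ; pick H6
  add 0.0.0.0/0 -> H6 at depth 0
  Q 107.107.34.12: descend 01101011011010110010001000001100 ; hops seen [H6,H5,H3,H6,H6] ; pick H6
  add 152.230.64.0/20 -> H2 at depth 20
  add 123.86.183.48/28 -> H5 at depth 28
  add 107.107.32.0/19 -> H6 at depth 19
  add 123.0.0.0/8 -> H6 at depth 8
  - 107.96.0.0/12 clear@12
  Q 123.86.128.0: descend 011110110101011010 ; hops seen [H6,H6,H4] ; pick H4
  Q 152.230.64.0: descend 10011000111001100100 ; hops seen [H6,H2] ; pick H2
  add 123.86.183.55/32 -> H2 at depth 32
  Q 123.86.183.48: descend 01111011010101101011011100110 ; hops seen [H6,H6,H4,H5] ; pick H5

== LOOKUPS ==
["H0","H0","H3","H6","H6","H6","H4","H2","H5"]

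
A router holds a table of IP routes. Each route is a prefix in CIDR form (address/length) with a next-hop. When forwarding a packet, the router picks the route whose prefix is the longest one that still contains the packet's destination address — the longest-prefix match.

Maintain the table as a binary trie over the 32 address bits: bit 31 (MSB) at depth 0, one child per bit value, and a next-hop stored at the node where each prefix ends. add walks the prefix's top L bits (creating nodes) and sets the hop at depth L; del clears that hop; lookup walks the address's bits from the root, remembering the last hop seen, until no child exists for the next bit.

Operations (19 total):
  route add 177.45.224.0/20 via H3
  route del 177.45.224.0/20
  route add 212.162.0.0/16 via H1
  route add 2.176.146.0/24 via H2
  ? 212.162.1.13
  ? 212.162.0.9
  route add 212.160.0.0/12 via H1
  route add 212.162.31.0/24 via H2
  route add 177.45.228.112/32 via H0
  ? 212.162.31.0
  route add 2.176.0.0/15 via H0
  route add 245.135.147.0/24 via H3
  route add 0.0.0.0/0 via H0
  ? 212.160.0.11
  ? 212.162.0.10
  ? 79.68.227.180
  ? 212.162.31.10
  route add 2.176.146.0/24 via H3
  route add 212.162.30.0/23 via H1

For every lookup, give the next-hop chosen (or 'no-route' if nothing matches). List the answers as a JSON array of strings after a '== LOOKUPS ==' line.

Process each operation:
  add 177.45.224.0/20 -> H3 at depth 20
  - 177.45.224.0/20 clear@20
  add 212.162.0.0/16 -> H1 at depth 16
  add 2.176.146.0/24 -> H2 at depth 24
  Q 212.162.1.13: descend 1101010010100010 ; hops seen [H1] ; pick H1
  Q 212.162.0.9: descend 1101010010100010 ; hops seen [H1] ; pick H1
  add 212.160.0.0/12 -> H1 at depth 12
  add 212.162.31.0/24 -> H2 at depth 24
  add 177.45.228.112/32 -> H0 at depth 32
  Q 212.162.31.0: descend 110101001010001000011111 ; hops seen [H1,H1,H2] ; pick H2
  add 2.176.0.0/15 -> H0 at depth 15
  add 245.135.147.0/24 -> H3 at depth 24
  add 0.0.0.0/0 -> H0 at depth 0
  Q 212.160.0.11: descend 11010100101000 ; hops seen [H0,H1] ; pick H1
  Q 212.162.0.10: descend 1101010010100010000 ; hops seen [H0,H1,H1] ; pick H1
  Q 79.68.227.180: descend 0 ; hops seen [H0] ; pick H0
  Q 212.162.31.10: descend 110101001010001000011111 ; hops seen [H0,H1,H1,H2] ; pick H2
  add 2.176.146.0/24 -> H3 at depth 24
  add 212.162.30.0/23 -> H1 at depth 23

== LOOKUPS ==
["H1","H1","H2","H1","H1","H0","H2"]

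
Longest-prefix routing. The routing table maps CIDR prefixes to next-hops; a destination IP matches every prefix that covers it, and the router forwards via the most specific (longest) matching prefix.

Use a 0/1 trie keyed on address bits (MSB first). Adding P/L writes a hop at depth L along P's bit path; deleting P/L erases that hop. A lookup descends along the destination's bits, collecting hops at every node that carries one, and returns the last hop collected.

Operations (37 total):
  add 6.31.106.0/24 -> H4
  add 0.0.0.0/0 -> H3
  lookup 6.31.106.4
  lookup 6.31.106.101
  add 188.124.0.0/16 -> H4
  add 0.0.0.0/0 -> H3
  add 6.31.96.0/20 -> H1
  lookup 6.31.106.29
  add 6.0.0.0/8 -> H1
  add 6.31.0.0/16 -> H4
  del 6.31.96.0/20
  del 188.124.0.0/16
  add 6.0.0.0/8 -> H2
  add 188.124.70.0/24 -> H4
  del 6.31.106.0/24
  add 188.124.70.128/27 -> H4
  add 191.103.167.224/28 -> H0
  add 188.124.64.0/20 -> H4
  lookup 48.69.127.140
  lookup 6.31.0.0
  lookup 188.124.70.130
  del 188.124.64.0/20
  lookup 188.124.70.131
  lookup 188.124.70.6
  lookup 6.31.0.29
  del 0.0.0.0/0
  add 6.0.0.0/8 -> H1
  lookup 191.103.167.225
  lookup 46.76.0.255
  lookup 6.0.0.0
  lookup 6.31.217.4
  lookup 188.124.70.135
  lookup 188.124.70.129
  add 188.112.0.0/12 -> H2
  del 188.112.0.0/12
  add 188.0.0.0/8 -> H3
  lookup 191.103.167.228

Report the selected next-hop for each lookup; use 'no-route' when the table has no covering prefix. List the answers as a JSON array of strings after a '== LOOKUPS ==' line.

Process each operation:
  + 6.31.106.0/24 (H4) depth=24
  + 0.0.0.0/0 (H3) depth=0
  lookup 6.31.106.4: bits 000001100001111101101010 walk d0:H3→d1:-→d2:-→d3:-→d4:-→d5:-→d6:-→d7:-→d8:-→d9:-→d10:-→d11:-→d12:-→d13:-→d14:-→d15:-→d16:-→d17:-→d18:-→d19:-→d20:-→d21:-→d22:-→d23:-→d24:H4 -> H4
  lookup 6.31.106.101: bits 000001100001111101101010 walk d0:H3→d1:-→d2:-→d3:-→d4:-→d5:-→d6:-→d7:-→d8:-→d9:-→d10:-→d11:-→d12:-→d13:-→d14:-→d15:-→d16:-→d17:-→d18:-→d19:-→d20:-→d21:-→d22:-→d23:-→d24:H4 -> H4
  + 188.124.0.0/16 (H4) depth=16
  + 0.0.0.0/0 (H3) depth=0
  + 6.31.96.0/20 (H1) depth=20
  lookup 6.31.106.29: bits 000001100001111101101010 walk d0:H3→d1:-→d2:-→d3:-→d4:-→d5:-→d6:-→d7:-→d8:-→d9:-→d10:-→d11:-→d12:-→d13:-→d14:-→d15:-→d16:-→d17:-→d18:-→d19:-→d20:H1→d21:-→d22:-→d23:-→d24:H4 -> H4
  + 6.0.0.0/8 (H1) depth=8
  + 6.31.0.0/16 (H4) depth=16
  del 6.31.96.0/20 (clear depth 20)
  del 188.124.0.0/16 (clear depth 16)
  + 6.0.0.0/8 (H2) depth=8
  + 188.124.70.0/24 (H4) depth=24
  del 6.31.106.0/24 (clear depth 24)
  + 188.124.70.128/27 (H4) depth=27
  + 191.103.167.224/28 (H0) depth=28
  + 188.124.64.0/20 (H4) depth=20
  lookup 48.69.127.140: bits 00 walk d0:H3→d1:-→d2:- -> H3
  lookup 6.31.0.0: bits 00000110000111110 walk d0:H3→d1:-→d2:-→d3:-→d4:-→d5:-→d6:-→d7:-→d8:H2→d9:-→d10:-→d11:-→d12:-→d13:-→d14:-→d15:-→d16:H4→d17:- -> H4
  lookup 188.124.70.130: bits 101111000111110001000110100 walk d0:H3→d1:-→d2:-→d3:-→d4:-→d5:-→d6:-→d7:-→d8:-→d9:-→d10:-→d11:-→d12:-→d13:-→d14:-→d15:-→d16:-→d17:-→d18:-→d19:-→d20:H4→d21:-→d22:-→d23:-→d24:H4→d25:-→d26:-→d27:H4 -> H4
  del 188.124.64.0/20 (clear depth 20)
  lookup 188.124.70.131: bits 101111000111110001000110100 walk d0:H3→d1:-→d2:-→d3:-→d4:-→d5:-→d6:-→d7:-→d8:-→d9:-→d10:-→d11:-→d12:-→d13:-→d14:-→d15:-→d16:-→d17:-→d18:-→d19:-→d20:-→d21:-→d22:-→d23:-→d24:H4→d25:-→d26:-→d27:H4 -> H4
  lookup 188.124.70.6: bits 101111000111110001000110 walk d0:H3→d1:-→d2:-→d3:-→d4:-→d5:-→d6:-→d7:-→d8:-→d9:-→d10:-→d11:-→d12:-→d13:-→d14:-→d15:-→d16:-→d17:-→d18:-→d19:-→d20:-→d21:-→d22:-→d23:-→d24:H4 -> H4
  lookup 6.31.0.29: bits 00000110000111110 walk d0:H3→d1:-→d2:-→d3:-→d4:-→d5:-→d6:-→d7:-→d8:H2→d9:-→d10:-→d11:-→d12:-→d13:-→d14:-→d15:-→d16:H4→d17:- -> H4
  del 0.0.0.0/0 (clear depth 0)
  + 6.0.0.0/8 (H1) depth=8
  lookup 191.103.167.225: bits 1011111101100111101001111110 walk d0:-→d1:-→d2:-→d3:-→d4:-→d5:-→d6:-→d7:-→d8:-→d9:-→d10:-→d11:-→d12:-→d13:-→d14:-→d15:-→d16:-→d17:-→d18:-→d19:-→d20:-→d21:-→d22:-→d23:-→d24:-→d25:-→d26:-→d27:-→d28:H0 -> H0
  lookup 46.76.0.255: bits 00 walk d0:-→d1:-→d2:- -> no-route
  lookup 6.0.0.0: bits 00000110000 walk d0:-→d1:-→d2:-→d3:-→d4:-→d5:-→d6:-→d7:-→d8:H1→d9:-→d10:-→d11:- -> H1
  lookup 6.31.217.4: bits 0000011000011111 walk d0:-→d1:-→d2:-→d3:-→d4:-→d5:-→d6:-→d7:-→d8:H1→d9:-→d10:-→d11:-→d12:-→d13:-→d14:-→d15:-→d16:H4 -> H4
  lookup 188.124.70.135: bits 101111000111110001000110100 walk d0:-→d1:-→d2:-→d3:-→d4:-→d5:-→d6:-→d7:-→d8:-→d9:-→d10:-→d11:-→d12:-→d13:-→d14:-→d15:-→d16:-→d17:-→d18:-→d19:-→d20:-→d21:-→d22:-→d23:-→d24:H4→d25:-→d26:-→d27:H4 -> H4
  lookup 188.124.70.129: bits 101111000111110001000110100 walk d0:-→d1:-→d2:-→d3:-→d4:-→d5:-→d6:-→d7:-→d8:-→d9:-→d10:-→d11:-→d12:-→d13:-→d14:-→d15:-→d16:-→d17:-→d18:-→d19:-→d20:-→d21:-→d22:-→d23:-→d24:H4→d25:-→d26:-→d27:H4 -> H4
  + 188.112.0.0/12 (H2) depth=12
  del 188.112.0.0/12 (clear depth 12)
  + 188.0.0.0/8 (H3) depth=8
  lookup 191.103.167.228: bits 1011111101100111101001111110 walk d0:-→d1:-→d2:-→d3:-→d4:-→d5:-→d6:-→d7:-→d8:-→d9:-→d10:-→d11:-→d12:-→d13:-→d14:-→d15:-→d16:-→d17:-→d18:-→d19:-→d20:-→d21:-→d22:-→d23:-→d24:-→d25:-→d26:-→d27:-→d28:H0 -> H0

== LOOKUPS ==
["H4","H4","H4","H3","H4","H4","H4","H4","H4","H0","no-route","H1","H4","H4","H4","H0"]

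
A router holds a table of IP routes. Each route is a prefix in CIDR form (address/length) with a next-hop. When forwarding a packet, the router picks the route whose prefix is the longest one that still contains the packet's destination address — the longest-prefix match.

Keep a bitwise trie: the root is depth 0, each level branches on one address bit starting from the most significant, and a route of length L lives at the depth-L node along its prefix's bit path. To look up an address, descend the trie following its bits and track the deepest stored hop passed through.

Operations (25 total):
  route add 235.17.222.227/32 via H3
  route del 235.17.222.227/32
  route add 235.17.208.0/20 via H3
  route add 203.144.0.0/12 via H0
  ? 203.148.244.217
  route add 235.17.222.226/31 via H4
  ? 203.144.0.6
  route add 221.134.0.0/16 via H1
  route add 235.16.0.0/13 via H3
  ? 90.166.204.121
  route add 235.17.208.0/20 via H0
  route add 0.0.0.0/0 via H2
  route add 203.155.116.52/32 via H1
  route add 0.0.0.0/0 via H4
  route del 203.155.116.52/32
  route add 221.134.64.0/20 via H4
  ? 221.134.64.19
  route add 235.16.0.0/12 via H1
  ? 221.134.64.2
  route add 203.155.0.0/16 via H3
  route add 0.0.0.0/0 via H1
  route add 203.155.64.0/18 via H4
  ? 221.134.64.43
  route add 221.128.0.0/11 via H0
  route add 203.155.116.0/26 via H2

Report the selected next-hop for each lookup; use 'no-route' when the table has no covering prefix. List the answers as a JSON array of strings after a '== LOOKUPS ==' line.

Process each operation:
  add 235.17.222.227/32 -> H3 at depth 32
  - 235.17.222.227/32 clear@32
  add 235.17.208.0/20 -> H3 at depth 20
  add 203.144.0.0/12 -> H0 at depth 12
  Q 203.148.244.217: descend 110010111001 ; hops seen [H0] ; pick H0
  add 235.17.222.226/31 -> H4 at depth 31
  Q 203.144.0.6: descend 110010111001 ; hops seen [H0] ; pick H0
  add 221.134.0.0/16 -> H1 at depth 16
  add 235.16.0.0/13 -> H3 at depth 13
  Q 90.166.204.121: descend ε ; hops seen [∅] ; pick no-route
  add 235.17.208.0/20 -> H0 at depth 20
  add 0.0.0.0/0 -> H2 at depth 0
  add 203.155.116.52/32 -> H1 at depth 32
  add 0.0.0.0/0 -> H4 at depth 0
  - 203.155.116.52/32 clear@32
  add 221.134.64.0/20 -> H4 at depth 20
  Q 221.134.64.19: descend 11011101100001100100 ; hops seen [H4,H1,H4] ; pick H4
  add 235.16.0.0/12 -> H1 at depth 12
  Q 221.134.64.2: descend 11011101100001100100 ; hops seen [H4,H1,H4] ; pick H4
  add 203.155.0.0/16 -> H3 at depth 16
  add 0.0.0.0/0 -> H1 at depth 0
  add 203.155.64.0/18 -> H4 at depth 18
  Q 221.134.64.43: descend 11011101100001100100 ; hops seen [H1,H1,H4] ; pick H4
  add 221.128.0.0/11 -> H0 at depth 11
  add 203.155.116.0/26 -> H2 at depth 26

== LOOKUPS ==
["H0","H0","no-route","H4","H4","H4"]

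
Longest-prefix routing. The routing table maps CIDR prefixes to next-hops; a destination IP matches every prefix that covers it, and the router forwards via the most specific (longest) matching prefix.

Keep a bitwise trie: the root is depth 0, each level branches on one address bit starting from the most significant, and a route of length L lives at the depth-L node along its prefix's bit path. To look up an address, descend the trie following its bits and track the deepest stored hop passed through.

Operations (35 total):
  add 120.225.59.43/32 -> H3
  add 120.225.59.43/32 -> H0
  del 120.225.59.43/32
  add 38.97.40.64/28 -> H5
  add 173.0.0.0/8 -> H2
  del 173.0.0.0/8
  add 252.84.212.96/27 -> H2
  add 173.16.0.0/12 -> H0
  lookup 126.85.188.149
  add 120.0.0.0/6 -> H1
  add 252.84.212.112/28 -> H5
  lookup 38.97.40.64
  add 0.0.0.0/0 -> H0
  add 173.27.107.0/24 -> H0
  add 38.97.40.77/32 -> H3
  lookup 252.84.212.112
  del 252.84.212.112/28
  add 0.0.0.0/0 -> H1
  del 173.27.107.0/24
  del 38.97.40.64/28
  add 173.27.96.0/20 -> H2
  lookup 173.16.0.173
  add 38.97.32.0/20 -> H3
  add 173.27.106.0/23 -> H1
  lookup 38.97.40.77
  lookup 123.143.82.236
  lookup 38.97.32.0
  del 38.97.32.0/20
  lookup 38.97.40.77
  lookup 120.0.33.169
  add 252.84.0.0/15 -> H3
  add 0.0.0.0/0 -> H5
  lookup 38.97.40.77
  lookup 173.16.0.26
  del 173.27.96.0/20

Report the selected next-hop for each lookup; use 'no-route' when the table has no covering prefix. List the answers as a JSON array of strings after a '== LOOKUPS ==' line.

Trace:
  + 120.225.59.43/32 (H3) depth=32
  + 120.225.59.43/32 (H0) depth=32
  del 120.225.59.43/32 (clear depth 32)
  + 38.97.40.64/28 (H5) depth=28
  + 173.0.0.0/8 (H2) depth=8
  del 173.0.0.0/8 (clear depth 8)
  + 252.84.212.96/27 (H2) depth=27
  + 173.16.0.0/12 (H0) depth=12
  lookup 126.85.188.149: bits 01111 walk d0:-→d1:-→d2:-→d3:-→d4:-→d5:- -> no-route
  + 120.0.0.0/6 (H1) depth=6
  + 252.84.212.112/28 (H5) depth=28
  lookup 38.97.40.64: bits 0010011001100001001010000100 walk d0:-→d1:-→d2:-→d3:-→d4:-→d5:-→d6:-→d7:-→d8:-→d9:-→d10:-→d11:-→d12:-→d13:-→d14:-→d15:-→d16:-→d17:-→d18:-→d19:-→d20:-→d21:-→d22:-→d23:-→d24:-→d25:-→d26:-→d27:-→d28:H5 -> H5
  + 0.0.0.0/0 (H0) depth=0
  + 173.27.107.0/24 (H0) depth=24
  + 38.97.40.77/32 (H3) depth=32
  lookup 252.84.212.112: bits 1111110001010100110101000111 walk d0:H0→d1:-→d2:-→d3:-→d4:-→d5:-→d6:-→d7:-→d8:-→d9:-→d10:-→d11:-→d12:-→d13:-→d14:-→d15:-→d16:-→d17:-→d18:-→d19:-→d20:-→d21:-→d22:-→d23:-→d24:-→d25:-→d26:-→d27:H2→d28:H5 -> H5
  del 252.84.212.112/28 (clear depth 28)
  + 0.0.0.0/0 (H1) depth=0
  del 173.27.107.0/24 (clear depth 24)
  del 38.97.40.64/28 (clear depth 28)
  + 173.27.96.0/20 (H2) depth=20
  lookup 173.16.0.173: bits 101011010001 walk d0:H1→d1:-→d2:-→d3:-→d4:-→d5:-→d6:-→d7:-→d8:-→d9:-→d10:-→d11:-→d12:H0 -> H0
  + 38.97.32.0/20 (H3) depth=20
  + 173.27.106.0/23 (H1) depth=23
  lookup 38.97.40.77: bits 00100110011000010010100001001101 walk d0:H1→d1:-→d2:-→d3:-→d4:-→d5:-→d6:-→d7:-→d8:-→d9:-→d10:-→d11:-→d12:-→d13:-→d14:-→d15:-→d16:-→d17:-→d18:-→d19:-→d20:H3→d21:-→d22:-→d23:-→d24:-→d25:-→d26:-→d27:-→d28:-→d29:-→d30:-→d31:-→d32:H3 -> H3
  lookup 123.143.82.236: bits 011110 walk d0:H1→d1:-→d2:-→d3:-→d4:-→d5:-→d6:H1 -> H1
  lookup 38.97.32.0: bits 00100110011000010010 walk d0:H1→d1:-→d2:-→d3:-→d4:-→d5:-→d6:-→d7:-→d8:-→d9:-→d10:-→d11:-→d12:-→d13:-→d14:-→d15:-→d16:-→d17:-→d18:-→d19:-→d20:H3 -> H3
  del 38.97.32.0/20 (clear depth 20)
  lookup 38.97.40.77: bits 00100110011000010010100001001101 walk d0:H1→d1:-→d2:-→d3:-→d4:-→d5:-→d6:-→d7:-→d8:-→d9:-→d10:-→d11:-→d12:-→d13:-→d14:-→d15:-→d16:-→d17:-→d18:-→d19:-→d20:-→d21:-→d22:-→d23:-→d24:-→d25:-→d26:-→d27:-→d28:-→d29:-→d30:-→d31:-→d32:H3 -> H3
  lookup 120.0.33.169: bits 01111000 walk d0:H1→d1:-→d2:-→d3:-→d4:-→d5:-→d6:H1→d7:-→d8:- -> H1
  + 252.84.0.0/15 (H3) depth=15
  + 0.0.0.0/0 (H5) depth=0
  lookup 38.97.40.77: bits 00100110011000010010100001001101 walk d0:H5→d1:-→d2:-→d3:-→d4:-→d5:-→d6:-→d7:-→d8:-→d9:-→d10:-→d11:-→d12:-→d13:-→d14:-→d15:-→d16:-→d17:-→d18:-→d19:-→d20:-→d21:-→d22:-→d23:-→d24:-→d25:-→d26:-→d27:-→d28:-→d29:-→d30:-→d31:-→d32:H3 -> H3
  lookup 173.16.0.26: bits 101011010001 walk d0:H5→d1:-→d2:-→d3:-→d4:-→d5:-→d6:-→d7:-→d8:-→d9:-→d10:-→d11:-→d12:H0 -> H0
  del 173.27.96.0/20 (clear depth 20)

== LOOKUPS ==
["no-route","H5","H5","H0","H3","H1","H3","H3","H1","H3","H0"]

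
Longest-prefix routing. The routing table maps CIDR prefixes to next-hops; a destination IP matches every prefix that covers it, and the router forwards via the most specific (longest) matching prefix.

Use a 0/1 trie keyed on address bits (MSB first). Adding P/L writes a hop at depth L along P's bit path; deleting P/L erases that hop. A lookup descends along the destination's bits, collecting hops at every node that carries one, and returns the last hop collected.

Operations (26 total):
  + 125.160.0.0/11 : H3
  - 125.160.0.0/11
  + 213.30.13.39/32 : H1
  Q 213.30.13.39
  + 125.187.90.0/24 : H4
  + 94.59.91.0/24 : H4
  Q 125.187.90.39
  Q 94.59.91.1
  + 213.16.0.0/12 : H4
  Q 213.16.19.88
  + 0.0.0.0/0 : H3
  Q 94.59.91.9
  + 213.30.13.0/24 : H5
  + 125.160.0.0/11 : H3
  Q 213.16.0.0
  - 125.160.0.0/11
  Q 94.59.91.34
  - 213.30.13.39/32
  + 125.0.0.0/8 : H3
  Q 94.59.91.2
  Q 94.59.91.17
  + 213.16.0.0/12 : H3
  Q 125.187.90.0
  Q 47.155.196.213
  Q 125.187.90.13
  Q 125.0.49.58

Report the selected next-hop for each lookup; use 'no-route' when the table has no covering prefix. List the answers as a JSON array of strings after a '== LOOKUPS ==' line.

Apply in order:
  + 125.160.0.0/11 (H3) depth=11
  del 125.160.0.0/11 (clear depth 11)
  + 213.30.13.39/32 (H1) depth=32
  ? 213.30.13.39  path d0:-→d1:-→d2:-→d3:-→d4:-→d5:-→d6:-→d7:-→d8:-→d9:-→d10:-→d11:-→d12:-→d13:-→d14:-→d15:-→d16:-→d17:-→d18:-→d19:-→d20:-→d21:-→d22:-→d23:-→d24:-→d25:-→d26:-→d27:-→d28:-→d29:-→d30:-→d31:-→d32:H1  best=H1
  + 125.187.90.0/24 (H4) depth=24
  + 94.59.91.0/24 (H4) depth=24
  ? 125.187.90.39  path d0:-→d1:-→d2:-→d3:-→d4:-→d5:-→d6:-→d7:-→d8:-→d9:-→d10:-→d11:-→d12:-→d13:-→d14:-→d15:-→d16:-→d17:-→d18:-→d19:-→d20:-→d21:-→d22:-→d23:-→d24:H4  best=H4
  ? 94.59.91.1  path d0:-→d1:-→d2:-→d3:-→d4:-→d5:-→d6:-→d7:-→d8:-→d9:-→d10:-→d11:-→d12:-→d13:-→d14:-→d15:-→d16:-→d17:-→d18:-→d19:-→d20:-→d21:-→d22:-→d23:-→d24:H4  best=H4
  + 213.16.0.0/12 (H4) depth=12
  ? 213.16.19.88  path d0:-→d1:-→d2:-→d3:-→d4:-→d5:-→d6:-→d7:-→d8:-→d9:-→d10:-→d11:-→d12:H4  best=H4
  + 0.0.0.0/0 (H3) depth=0
  ? 94.59.91.9  path d0:H3→d1:-→d2:-→d3:-→d4:-→d5:-→d6:-→d7:-→d8:-→d9:-→d10:-→d11:-→d12:-→d13:-→d14:-→d15:-→d16:-→d17:-→d18:-→d19:-→d20:-→d21:-→d22:-→d23:-→d24:H4  best=H4
  + 213.30.13.0/24 (H5) depth=24
  + 125.160.0.0/11 (H3) depth=11
  ? 213.16.0.0  path d0:H3→d1:-→d2:-→d3:-→d4:-→d5:-→d6:-→d7:-→d8:-→d9:-→d10:-→d11:-→d12:H4  best=H4
  del 125.160.0.0/11 (clear depth 11)
  ? 94.59.91.34  path d0:H3→d1:-→d2:-→d3:-→d4:-→d5:-→d6:-→d7:-→d8:-→d9:-→d10:-→d11:-→d12:-→d13:-→d14:-→d15:-→d16:-→d17:-→d18:-→d19:-→d20:-→d21:-→d22:-→d23:-→d24:H4  best=H4
  del 213.30.13.39/32 (clear depth 32)
  + 125.0.0.0/8 (H3) depth=8
  ? 94.59.91.2  path d0:H3→d1:-→d2:-→d3:-→d4:-→d5:-→d6:-→d7:-→d8:-→d9:-→d10:-→d11:-→d12:-→d13:-→d14:-→d15:-→d16:-→d17:-→d18:-→d19:-→d20:-→d21:-→d22:-→d23:-→d24:H4  best=H4
  ? 94.59.91.17  path d0:H3→d1:-→d2:-→d3:-→d4:-→d5:-→d6:-→d7:-→d8:-→d9:-→d10:-→d11:-→d12:-→d13:-→d14:-→d15:-→d16:-→d17:-→d18:-→d19:-→d20:-→d21:-→d22:-→d23:-→d24:H4  best=H4
  + 213.16.0.0/12 (H3) depth=12
  ? 125.187.90.0  path d0:H3→d1:-→d2:-→d3:-→d4:-→d5:-→d6:-→d7:-→d8:H3→d9:-→d10:-→d11:-→d12:-→d13:-→d14:-→d15:-→d16:-→d17:-→d18:-→d19:-→d20:-→d21:-→d22:-→d23:-→d24:H4  best=H4
  ? 47.155.196.213  path d0:H3→d1:-  best=H3
  ? 125.187.90.13  path d0:H3→d1:-→d2:-→d3:-→d4:-→d5:-→d6:-→d7:-→d8:H3→d9:-→d10:-→d11:-→d12:-→d13:-→d14:-→d15:-→d16:-→d17:-→d18:-→d19:-→d20:-→d21:-→d22:-→d23:-→d24:H4  best=H4
  ? 125.0.49.58  path d0:H3→d1:-→d2:-→d3:-→d4:-→d5:-→d6:-→d7:-→d8:H3  best=H3

== LOOKUPS ==
["H1","H4","H4","H4","H4","H4","H4","H4","H4","H4","H3","H4","H3"]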